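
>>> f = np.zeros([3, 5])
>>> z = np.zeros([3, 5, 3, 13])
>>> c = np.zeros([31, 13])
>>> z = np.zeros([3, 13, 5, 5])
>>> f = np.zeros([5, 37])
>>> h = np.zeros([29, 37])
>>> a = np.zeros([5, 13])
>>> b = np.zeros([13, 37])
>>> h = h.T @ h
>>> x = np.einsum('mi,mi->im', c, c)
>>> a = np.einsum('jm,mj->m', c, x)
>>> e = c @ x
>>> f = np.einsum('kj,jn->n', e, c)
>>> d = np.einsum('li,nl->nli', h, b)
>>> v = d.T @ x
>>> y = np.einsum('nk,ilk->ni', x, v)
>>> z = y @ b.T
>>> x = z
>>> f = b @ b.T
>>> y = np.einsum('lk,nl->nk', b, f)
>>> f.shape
(13, 13)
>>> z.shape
(13, 13)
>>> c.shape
(31, 13)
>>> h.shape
(37, 37)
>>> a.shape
(13,)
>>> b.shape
(13, 37)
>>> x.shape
(13, 13)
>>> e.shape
(31, 31)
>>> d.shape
(13, 37, 37)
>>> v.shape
(37, 37, 31)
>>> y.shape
(13, 37)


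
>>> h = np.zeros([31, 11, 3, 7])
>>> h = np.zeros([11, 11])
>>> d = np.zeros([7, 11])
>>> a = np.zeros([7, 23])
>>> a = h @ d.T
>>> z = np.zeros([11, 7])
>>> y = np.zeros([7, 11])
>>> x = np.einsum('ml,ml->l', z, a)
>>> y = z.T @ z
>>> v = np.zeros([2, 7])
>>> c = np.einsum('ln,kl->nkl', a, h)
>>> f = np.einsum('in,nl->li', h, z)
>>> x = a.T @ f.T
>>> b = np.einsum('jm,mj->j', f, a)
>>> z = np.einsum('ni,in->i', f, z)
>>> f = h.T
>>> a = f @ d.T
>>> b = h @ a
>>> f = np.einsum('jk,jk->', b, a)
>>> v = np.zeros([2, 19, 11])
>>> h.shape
(11, 11)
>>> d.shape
(7, 11)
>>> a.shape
(11, 7)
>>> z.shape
(11,)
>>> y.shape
(7, 7)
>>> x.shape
(7, 7)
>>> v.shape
(2, 19, 11)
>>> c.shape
(7, 11, 11)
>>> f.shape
()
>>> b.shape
(11, 7)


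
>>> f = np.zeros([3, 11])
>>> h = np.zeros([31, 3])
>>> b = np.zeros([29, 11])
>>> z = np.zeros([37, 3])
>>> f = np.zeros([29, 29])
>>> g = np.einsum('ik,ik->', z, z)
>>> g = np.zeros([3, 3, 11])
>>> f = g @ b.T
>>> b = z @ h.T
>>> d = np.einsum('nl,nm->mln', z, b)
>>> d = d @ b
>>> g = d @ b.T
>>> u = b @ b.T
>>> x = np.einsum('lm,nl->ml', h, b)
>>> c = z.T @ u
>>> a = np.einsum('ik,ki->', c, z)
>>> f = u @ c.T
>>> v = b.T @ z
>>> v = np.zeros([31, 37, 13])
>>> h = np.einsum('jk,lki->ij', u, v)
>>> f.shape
(37, 3)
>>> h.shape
(13, 37)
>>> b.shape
(37, 31)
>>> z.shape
(37, 3)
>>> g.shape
(31, 3, 37)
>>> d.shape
(31, 3, 31)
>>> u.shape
(37, 37)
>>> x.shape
(3, 31)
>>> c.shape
(3, 37)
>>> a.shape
()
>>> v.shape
(31, 37, 13)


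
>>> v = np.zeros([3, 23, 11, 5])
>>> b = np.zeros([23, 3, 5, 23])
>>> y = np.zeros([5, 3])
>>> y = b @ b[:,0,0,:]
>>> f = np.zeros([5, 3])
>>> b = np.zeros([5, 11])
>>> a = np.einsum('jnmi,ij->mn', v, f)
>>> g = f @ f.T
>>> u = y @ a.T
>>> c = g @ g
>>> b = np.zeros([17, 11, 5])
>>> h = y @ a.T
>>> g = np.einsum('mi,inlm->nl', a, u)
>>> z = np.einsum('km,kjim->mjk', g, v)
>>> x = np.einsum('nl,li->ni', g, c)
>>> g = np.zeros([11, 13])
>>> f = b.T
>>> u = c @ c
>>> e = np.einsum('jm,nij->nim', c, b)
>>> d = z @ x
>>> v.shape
(3, 23, 11, 5)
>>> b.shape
(17, 11, 5)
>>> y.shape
(23, 3, 5, 23)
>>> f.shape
(5, 11, 17)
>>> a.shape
(11, 23)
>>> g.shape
(11, 13)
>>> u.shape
(5, 5)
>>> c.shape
(5, 5)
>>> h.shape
(23, 3, 5, 11)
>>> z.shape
(5, 23, 3)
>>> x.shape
(3, 5)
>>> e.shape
(17, 11, 5)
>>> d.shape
(5, 23, 5)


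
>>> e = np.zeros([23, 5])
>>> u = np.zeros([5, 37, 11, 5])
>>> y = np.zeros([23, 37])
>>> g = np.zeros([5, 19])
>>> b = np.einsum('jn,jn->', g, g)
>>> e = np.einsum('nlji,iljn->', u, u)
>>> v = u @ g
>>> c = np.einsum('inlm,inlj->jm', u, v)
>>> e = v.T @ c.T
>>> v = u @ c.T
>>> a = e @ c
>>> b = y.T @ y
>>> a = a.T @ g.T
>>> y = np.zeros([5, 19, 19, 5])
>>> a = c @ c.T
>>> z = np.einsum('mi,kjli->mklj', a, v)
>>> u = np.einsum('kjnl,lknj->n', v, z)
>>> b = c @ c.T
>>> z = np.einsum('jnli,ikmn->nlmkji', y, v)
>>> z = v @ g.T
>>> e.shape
(19, 11, 37, 19)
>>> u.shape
(11,)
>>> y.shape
(5, 19, 19, 5)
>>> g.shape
(5, 19)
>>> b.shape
(19, 19)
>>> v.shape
(5, 37, 11, 19)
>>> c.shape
(19, 5)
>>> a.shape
(19, 19)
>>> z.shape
(5, 37, 11, 5)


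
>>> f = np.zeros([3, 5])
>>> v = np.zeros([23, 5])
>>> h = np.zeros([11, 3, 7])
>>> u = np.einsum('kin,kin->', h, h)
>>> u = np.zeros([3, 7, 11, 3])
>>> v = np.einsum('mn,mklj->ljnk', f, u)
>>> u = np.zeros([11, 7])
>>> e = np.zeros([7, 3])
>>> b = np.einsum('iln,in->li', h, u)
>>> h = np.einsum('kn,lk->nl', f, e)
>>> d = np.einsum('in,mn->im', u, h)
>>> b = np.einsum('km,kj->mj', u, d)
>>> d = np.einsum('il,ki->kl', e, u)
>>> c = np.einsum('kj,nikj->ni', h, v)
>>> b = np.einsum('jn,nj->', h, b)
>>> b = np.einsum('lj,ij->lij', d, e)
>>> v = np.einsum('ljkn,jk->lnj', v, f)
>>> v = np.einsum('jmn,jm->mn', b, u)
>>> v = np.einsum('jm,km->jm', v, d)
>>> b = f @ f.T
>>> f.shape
(3, 5)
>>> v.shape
(7, 3)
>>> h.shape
(5, 7)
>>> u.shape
(11, 7)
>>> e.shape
(7, 3)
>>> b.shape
(3, 3)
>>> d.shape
(11, 3)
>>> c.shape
(11, 3)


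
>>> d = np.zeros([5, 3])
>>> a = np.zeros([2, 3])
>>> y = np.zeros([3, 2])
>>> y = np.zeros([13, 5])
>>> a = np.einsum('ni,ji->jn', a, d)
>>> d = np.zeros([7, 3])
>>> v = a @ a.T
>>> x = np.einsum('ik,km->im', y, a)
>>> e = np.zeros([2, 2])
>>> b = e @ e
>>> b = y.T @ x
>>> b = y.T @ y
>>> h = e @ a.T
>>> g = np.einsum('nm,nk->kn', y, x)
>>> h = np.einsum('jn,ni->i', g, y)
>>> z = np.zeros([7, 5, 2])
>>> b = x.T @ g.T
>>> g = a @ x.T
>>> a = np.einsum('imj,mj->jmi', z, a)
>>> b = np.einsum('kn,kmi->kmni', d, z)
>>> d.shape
(7, 3)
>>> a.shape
(2, 5, 7)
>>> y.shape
(13, 5)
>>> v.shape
(5, 5)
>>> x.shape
(13, 2)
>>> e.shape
(2, 2)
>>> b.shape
(7, 5, 3, 2)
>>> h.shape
(5,)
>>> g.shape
(5, 13)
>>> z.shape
(7, 5, 2)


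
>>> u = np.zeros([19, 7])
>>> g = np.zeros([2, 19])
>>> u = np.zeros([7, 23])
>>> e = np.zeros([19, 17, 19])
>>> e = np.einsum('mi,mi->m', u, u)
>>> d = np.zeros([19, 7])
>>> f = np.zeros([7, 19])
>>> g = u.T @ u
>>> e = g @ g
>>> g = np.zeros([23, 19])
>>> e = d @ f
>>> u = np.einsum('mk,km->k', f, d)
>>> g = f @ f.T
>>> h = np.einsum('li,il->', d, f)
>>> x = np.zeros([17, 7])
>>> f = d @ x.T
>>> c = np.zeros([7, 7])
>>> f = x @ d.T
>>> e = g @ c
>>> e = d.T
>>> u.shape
(19,)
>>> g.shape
(7, 7)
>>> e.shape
(7, 19)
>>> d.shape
(19, 7)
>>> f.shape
(17, 19)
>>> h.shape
()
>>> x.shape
(17, 7)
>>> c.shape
(7, 7)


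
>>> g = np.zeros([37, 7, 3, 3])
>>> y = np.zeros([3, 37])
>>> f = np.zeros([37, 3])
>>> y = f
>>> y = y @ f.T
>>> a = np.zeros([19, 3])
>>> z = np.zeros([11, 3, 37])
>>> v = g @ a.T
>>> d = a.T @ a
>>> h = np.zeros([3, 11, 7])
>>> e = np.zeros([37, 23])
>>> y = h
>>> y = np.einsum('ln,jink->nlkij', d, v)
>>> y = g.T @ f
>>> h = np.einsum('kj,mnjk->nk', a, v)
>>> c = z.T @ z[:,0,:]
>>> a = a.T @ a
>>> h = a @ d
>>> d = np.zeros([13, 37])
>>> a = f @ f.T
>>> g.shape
(37, 7, 3, 3)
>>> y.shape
(3, 3, 7, 3)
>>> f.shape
(37, 3)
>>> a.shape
(37, 37)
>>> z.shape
(11, 3, 37)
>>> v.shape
(37, 7, 3, 19)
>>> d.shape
(13, 37)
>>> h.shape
(3, 3)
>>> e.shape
(37, 23)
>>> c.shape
(37, 3, 37)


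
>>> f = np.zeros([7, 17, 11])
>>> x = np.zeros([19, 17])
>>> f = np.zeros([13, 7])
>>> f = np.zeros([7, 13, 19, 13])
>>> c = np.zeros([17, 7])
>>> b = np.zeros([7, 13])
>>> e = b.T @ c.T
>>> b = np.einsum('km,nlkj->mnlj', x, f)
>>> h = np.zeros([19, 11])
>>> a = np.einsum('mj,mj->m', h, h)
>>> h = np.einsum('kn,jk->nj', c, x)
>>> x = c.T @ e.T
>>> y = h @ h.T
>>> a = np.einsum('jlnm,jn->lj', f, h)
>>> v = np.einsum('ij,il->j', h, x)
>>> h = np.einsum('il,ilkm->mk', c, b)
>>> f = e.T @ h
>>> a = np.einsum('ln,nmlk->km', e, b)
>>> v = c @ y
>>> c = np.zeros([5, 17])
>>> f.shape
(17, 13)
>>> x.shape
(7, 13)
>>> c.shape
(5, 17)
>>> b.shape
(17, 7, 13, 13)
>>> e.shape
(13, 17)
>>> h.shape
(13, 13)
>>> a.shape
(13, 7)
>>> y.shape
(7, 7)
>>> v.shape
(17, 7)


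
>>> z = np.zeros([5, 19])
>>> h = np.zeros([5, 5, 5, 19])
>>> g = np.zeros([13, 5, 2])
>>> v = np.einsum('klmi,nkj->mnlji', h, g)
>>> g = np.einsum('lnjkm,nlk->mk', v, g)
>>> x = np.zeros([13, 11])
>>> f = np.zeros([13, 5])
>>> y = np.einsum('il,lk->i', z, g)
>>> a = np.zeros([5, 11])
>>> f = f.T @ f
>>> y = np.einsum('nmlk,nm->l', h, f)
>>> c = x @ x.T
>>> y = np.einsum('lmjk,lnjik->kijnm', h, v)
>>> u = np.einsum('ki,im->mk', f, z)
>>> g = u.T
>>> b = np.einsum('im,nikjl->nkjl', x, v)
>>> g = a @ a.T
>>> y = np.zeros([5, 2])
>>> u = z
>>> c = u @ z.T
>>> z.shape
(5, 19)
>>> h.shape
(5, 5, 5, 19)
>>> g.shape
(5, 5)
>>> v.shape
(5, 13, 5, 2, 19)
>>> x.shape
(13, 11)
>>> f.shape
(5, 5)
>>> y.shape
(5, 2)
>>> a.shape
(5, 11)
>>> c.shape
(5, 5)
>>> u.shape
(5, 19)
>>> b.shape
(5, 5, 2, 19)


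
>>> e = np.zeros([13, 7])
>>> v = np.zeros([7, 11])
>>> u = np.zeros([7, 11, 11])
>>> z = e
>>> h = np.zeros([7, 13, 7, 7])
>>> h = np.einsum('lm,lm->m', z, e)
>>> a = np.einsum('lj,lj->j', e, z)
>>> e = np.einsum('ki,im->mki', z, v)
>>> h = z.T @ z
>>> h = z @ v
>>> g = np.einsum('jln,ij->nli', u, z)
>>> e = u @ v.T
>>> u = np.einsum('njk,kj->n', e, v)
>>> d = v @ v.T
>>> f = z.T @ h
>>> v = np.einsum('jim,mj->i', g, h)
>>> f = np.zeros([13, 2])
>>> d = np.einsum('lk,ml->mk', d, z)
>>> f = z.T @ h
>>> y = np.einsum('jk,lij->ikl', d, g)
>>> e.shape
(7, 11, 7)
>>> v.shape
(11,)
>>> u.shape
(7,)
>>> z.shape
(13, 7)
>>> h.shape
(13, 11)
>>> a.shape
(7,)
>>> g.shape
(11, 11, 13)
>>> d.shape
(13, 7)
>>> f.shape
(7, 11)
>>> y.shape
(11, 7, 11)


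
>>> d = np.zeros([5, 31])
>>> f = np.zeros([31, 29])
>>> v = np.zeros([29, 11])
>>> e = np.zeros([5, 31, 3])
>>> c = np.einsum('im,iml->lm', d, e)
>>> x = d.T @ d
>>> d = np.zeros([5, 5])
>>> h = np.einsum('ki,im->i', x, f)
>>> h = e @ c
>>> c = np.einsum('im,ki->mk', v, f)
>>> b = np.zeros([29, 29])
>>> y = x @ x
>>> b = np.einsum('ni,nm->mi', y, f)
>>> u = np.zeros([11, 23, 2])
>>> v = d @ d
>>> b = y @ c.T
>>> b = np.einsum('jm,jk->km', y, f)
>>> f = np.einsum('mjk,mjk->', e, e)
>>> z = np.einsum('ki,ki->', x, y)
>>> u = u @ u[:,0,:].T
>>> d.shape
(5, 5)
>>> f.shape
()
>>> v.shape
(5, 5)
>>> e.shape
(5, 31, 3)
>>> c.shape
(11, 31)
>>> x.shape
(31, 31)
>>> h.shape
(5, 31, 31)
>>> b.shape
(29, 31)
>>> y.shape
(31, 31)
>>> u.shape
(11, 23, 11)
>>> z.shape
()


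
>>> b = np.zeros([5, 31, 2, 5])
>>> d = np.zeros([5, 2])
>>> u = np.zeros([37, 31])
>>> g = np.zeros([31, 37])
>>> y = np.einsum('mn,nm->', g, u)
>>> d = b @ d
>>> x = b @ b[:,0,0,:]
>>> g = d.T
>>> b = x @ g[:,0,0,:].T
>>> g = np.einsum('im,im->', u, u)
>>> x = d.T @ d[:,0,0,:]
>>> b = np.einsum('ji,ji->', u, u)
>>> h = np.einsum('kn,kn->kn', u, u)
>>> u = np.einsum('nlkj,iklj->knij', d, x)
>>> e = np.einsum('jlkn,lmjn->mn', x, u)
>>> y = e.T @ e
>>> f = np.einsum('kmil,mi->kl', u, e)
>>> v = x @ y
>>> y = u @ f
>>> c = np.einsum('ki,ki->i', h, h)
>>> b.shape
()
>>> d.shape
(5, 31, 2, 2)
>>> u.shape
(2, 5, 2, 2)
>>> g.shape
()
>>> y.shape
(2, 5, 2, 2)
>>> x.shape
(2, 2, 31, 2)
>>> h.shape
(37, 31)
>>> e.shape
(5, 2)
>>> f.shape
(2, 2)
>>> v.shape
(2, 2, 31, 2)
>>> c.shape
(31,)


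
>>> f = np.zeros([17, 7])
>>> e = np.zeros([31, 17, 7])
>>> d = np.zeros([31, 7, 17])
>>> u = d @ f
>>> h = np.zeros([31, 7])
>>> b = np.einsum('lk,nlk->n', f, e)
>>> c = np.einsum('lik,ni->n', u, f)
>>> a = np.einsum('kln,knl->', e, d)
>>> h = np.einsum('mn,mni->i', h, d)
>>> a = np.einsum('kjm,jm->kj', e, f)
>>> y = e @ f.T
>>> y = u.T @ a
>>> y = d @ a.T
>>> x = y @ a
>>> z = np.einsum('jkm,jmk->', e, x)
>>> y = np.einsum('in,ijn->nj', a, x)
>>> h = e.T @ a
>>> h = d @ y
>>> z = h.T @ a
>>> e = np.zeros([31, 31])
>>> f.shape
(17, 7)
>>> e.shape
(31, 31)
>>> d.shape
(31, 7, 17)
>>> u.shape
(31, 7, 7)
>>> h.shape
(31, 7, 7)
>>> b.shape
(31,)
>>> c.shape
(17,)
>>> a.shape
(31, 17)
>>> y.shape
(17, 7)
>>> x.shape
(31, 7, 17)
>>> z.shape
(7, 7, 17)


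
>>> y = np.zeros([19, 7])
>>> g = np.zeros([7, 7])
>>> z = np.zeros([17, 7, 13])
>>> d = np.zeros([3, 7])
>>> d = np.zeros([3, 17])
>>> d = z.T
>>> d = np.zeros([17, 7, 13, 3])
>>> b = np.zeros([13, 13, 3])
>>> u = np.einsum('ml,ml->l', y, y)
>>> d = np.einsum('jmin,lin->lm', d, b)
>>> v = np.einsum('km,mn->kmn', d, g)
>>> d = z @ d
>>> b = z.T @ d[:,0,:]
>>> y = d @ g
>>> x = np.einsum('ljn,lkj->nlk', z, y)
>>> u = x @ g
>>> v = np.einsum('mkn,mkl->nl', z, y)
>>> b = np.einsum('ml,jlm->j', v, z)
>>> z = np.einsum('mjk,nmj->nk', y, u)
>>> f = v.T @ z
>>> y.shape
(17, 7, 7)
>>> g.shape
(7, 7)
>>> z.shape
(13, 7)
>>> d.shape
(17, 7, 7)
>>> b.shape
(17,)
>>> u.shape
(13, 17, 7)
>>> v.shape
(13, 7)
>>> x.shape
(13, 17, 7)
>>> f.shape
(7, 7)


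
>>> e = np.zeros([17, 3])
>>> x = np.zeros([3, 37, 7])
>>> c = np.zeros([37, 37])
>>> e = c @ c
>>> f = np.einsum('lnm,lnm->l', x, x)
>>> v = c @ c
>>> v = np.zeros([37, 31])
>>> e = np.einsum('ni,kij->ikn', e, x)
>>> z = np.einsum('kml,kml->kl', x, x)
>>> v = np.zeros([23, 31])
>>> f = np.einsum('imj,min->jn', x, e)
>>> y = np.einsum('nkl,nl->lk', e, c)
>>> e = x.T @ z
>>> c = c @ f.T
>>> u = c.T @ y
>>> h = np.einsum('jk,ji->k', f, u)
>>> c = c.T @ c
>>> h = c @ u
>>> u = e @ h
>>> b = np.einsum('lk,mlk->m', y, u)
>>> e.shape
(7, 37, 7)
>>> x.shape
(3, 37, 7)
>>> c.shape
(7, 7)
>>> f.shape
(7, 37)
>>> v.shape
(23, 31)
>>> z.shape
(3, 7)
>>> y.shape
(37, 3)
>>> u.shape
(7, 37, 3)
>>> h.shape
(7, 3)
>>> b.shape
(7,)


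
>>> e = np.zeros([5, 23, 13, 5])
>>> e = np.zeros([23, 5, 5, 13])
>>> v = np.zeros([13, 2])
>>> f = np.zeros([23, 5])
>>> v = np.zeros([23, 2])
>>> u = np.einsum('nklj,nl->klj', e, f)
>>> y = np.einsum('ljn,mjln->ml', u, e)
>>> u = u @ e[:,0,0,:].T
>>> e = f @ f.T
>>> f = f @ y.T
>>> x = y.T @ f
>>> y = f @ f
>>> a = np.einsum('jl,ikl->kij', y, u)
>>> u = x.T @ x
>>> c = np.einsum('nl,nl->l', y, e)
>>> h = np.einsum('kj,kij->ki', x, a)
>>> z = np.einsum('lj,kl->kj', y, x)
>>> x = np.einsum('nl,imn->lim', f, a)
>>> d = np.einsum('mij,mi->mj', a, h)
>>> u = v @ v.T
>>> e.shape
(23, 23)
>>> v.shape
(23, 2)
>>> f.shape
(23, 23)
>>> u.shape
(23, 23)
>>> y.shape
(23, 23)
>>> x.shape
(23, 5, 5)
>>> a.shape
(5, 5, 23)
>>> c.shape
(23,)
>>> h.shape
(5, 5)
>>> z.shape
(5, 23)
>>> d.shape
(5, 23)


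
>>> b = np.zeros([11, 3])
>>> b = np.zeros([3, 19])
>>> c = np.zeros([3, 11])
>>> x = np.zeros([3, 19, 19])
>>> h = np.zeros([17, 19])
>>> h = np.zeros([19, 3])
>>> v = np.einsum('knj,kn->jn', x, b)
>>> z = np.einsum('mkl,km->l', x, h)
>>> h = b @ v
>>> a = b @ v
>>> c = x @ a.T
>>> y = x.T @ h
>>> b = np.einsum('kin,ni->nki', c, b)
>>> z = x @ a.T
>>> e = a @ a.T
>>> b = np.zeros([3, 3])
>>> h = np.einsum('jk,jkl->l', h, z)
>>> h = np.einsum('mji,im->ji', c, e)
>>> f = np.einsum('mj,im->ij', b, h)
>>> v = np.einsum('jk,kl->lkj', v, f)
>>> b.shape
(3, 3)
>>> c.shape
(3, 19, 3)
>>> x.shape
(3, 19, 19)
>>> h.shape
(19, 3)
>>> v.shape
(3, 19, 19)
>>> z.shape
(3, 19, 3)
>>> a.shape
(3, 19)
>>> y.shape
(19, 19, 19)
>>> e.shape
(3, 3)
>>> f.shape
(19, 3)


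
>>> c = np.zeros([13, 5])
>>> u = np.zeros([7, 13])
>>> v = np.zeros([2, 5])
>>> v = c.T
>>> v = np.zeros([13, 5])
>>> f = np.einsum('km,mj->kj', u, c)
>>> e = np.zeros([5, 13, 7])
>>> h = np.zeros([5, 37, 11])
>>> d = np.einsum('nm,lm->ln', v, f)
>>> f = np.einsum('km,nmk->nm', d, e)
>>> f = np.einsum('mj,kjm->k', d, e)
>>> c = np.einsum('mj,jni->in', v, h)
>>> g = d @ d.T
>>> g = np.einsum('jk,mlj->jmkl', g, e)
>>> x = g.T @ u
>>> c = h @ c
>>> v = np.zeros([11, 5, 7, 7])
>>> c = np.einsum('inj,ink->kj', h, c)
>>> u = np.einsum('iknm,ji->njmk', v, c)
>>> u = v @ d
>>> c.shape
(37, 11)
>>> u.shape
(11, 5, 7, 13)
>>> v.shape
(11, 5, 7, 7)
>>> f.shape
(5,)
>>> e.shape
(5, 13, 7)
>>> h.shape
(5, 37, 11)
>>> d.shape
(7, 13)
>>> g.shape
(7, 5, 7, 13)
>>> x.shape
(13, 7, 5, 13)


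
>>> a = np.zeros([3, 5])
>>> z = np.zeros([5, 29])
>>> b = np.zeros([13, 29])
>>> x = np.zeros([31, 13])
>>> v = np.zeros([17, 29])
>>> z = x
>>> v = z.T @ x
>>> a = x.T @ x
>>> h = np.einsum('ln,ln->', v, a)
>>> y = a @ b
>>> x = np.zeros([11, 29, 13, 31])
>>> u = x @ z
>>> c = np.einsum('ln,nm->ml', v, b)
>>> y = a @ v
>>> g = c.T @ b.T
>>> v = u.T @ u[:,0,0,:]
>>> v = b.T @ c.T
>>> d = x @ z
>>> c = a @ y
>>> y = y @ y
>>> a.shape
(13, 13)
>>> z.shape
(31, 13)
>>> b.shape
(13, 29)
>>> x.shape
(11, 29, 13, 31)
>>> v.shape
(29, 29)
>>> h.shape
()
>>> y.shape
(13, 13)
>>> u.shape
(11, 29, 13, 13)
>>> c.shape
(13, 13)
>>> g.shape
(13, 13)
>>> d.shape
(11, 29, 13, 13)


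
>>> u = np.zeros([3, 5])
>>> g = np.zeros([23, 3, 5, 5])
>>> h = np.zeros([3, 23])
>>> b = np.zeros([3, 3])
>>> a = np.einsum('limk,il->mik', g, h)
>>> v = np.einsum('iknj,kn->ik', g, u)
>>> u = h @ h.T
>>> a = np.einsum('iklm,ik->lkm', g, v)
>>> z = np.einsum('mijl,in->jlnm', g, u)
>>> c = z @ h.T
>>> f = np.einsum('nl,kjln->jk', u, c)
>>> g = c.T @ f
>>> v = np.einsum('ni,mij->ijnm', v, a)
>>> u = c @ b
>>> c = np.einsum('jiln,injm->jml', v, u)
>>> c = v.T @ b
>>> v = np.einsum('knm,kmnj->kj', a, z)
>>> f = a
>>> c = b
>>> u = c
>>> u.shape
(3, 3)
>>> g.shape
(3, 3, 5, 5)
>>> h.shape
(3, 23)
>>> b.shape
(3, 3)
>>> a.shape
(5, 3, 5)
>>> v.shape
(5, 23)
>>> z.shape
(5, 5, 3, 23)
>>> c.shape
(3, 3)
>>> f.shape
(5, 3, 5)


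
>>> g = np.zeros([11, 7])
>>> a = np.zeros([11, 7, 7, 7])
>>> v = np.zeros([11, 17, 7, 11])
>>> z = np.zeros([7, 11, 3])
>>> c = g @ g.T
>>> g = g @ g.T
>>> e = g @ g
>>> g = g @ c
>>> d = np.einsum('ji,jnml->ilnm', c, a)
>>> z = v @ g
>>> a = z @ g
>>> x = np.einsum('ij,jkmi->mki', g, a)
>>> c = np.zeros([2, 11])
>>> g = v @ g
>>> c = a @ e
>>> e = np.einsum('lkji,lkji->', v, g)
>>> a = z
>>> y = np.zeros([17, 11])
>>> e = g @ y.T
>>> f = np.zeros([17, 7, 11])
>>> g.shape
(11, 17, 7, 11)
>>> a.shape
(11, 17, 7, 11)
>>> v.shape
(11, 17, 7, 11)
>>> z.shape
(11, 17, 7, 11)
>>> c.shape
(11, 17, 7, 11)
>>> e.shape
(11, 17, 7, 17)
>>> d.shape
(11, 7, 7, 7)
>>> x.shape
(7, 17, 11)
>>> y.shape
(17, 11)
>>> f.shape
(17, 7, 11)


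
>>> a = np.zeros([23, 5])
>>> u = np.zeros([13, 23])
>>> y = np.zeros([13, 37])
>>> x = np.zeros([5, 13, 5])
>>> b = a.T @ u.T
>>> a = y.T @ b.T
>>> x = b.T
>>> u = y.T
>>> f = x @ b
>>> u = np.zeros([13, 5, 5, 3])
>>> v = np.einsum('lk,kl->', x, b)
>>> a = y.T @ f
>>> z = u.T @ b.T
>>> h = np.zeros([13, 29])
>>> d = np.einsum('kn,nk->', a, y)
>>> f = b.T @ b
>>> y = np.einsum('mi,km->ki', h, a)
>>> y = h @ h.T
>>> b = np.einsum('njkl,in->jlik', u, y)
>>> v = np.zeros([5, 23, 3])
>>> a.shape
(37, 13)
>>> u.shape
(13, 5, 5, 3)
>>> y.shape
(13, 13)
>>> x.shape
(13, 5)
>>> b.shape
(5, 3, 13, 5)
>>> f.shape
(13, 13)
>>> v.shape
(5, 23, 3)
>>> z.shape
(3, 5, 5, 5)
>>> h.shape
(13, 29)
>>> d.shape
()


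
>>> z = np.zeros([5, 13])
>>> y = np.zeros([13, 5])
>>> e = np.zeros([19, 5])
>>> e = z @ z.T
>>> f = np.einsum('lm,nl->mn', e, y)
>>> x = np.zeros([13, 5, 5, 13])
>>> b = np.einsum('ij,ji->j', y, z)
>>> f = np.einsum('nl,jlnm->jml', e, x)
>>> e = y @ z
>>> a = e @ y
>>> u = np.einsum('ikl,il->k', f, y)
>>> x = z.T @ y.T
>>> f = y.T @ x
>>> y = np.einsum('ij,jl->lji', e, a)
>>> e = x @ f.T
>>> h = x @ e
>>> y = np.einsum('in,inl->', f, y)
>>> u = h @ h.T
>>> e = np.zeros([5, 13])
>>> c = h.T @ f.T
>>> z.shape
(5, 13)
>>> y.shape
()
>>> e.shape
(5, 13)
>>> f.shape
(5, 13)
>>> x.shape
(13, 13)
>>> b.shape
(5,)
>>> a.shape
(13, 5)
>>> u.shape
(13, 13)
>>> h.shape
(13, 5)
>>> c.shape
(5, 5)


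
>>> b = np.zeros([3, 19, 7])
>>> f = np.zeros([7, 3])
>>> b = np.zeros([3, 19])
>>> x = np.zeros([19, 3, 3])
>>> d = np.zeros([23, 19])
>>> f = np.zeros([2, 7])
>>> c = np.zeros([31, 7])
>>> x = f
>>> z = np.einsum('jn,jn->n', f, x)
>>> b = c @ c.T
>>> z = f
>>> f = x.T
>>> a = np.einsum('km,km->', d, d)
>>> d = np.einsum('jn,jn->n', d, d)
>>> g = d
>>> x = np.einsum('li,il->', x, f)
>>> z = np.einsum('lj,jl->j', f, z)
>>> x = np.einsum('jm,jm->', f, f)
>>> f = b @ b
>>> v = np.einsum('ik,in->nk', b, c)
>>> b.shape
(31, 31)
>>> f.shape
(31, 31)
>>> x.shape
()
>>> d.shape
(19,)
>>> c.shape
(31, 7)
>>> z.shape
(2,)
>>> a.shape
()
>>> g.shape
(19,)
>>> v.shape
(7, 31)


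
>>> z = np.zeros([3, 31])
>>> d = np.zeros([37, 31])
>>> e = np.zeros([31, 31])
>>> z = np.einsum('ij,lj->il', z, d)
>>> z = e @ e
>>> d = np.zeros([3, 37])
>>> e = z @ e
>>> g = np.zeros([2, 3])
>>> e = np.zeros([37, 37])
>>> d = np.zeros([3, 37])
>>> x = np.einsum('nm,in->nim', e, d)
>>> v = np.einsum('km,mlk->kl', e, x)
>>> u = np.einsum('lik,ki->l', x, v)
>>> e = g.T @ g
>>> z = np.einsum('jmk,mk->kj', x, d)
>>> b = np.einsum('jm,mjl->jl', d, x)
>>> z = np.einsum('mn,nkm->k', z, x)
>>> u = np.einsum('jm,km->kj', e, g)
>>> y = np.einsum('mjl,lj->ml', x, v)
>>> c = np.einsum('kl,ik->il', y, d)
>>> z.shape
(3,)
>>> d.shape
(3, 37)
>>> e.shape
(3, 3)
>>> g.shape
(2, 3)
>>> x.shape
(37, 3, 37)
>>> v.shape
(37, 3)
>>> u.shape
(2, 3)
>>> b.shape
(3, 37)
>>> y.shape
(37, 37)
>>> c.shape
(3, 37)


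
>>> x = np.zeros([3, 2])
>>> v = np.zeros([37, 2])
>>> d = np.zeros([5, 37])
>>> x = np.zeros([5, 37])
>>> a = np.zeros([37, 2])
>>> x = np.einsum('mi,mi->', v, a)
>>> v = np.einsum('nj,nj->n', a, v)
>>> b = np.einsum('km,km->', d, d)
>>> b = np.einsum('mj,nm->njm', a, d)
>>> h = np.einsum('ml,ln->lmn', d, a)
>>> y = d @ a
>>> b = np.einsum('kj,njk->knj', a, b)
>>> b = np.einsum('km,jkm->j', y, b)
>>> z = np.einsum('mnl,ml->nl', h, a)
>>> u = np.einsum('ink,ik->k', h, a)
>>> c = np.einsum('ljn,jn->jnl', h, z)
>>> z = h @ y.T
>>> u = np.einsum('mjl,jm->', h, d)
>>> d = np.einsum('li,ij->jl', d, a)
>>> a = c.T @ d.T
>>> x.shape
()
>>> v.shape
(37,)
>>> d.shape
(2, 5)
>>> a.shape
(37, 2, 2)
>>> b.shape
(37,)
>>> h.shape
(37, 5, 2)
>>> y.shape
(5, 2)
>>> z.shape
(37, 5, 5)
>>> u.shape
()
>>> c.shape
(5, 2, 37)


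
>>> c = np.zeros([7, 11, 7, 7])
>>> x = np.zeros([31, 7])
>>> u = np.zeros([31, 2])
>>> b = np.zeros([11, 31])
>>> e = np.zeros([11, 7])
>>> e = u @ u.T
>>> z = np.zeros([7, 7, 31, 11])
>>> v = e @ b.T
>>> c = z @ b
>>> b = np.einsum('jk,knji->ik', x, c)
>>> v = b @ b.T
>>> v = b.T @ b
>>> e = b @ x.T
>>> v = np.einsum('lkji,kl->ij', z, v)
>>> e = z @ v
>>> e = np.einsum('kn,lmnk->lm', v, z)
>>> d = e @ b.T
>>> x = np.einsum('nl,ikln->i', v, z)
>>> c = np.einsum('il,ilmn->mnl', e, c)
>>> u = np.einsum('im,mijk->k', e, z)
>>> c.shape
(31, 31, 7)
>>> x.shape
(7,)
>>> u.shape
(11,)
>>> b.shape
(31, 7)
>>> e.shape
(7, 7)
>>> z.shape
(7, 7, 31, 11)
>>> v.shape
(11, 31)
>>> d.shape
(7, 31)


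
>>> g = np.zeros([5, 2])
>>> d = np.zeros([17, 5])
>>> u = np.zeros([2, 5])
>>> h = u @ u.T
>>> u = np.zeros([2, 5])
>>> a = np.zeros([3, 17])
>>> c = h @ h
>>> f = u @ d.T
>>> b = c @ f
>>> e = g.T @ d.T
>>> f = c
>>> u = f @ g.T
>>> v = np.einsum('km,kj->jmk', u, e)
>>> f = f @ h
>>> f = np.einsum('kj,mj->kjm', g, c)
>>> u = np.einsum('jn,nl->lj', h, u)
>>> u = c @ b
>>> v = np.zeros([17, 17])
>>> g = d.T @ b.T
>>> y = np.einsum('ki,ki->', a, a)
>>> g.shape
(5, 2)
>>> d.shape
(17, 5)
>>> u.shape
(2, 17)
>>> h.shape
(2, 2)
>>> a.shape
(3, 17)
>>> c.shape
(2, 2)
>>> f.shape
(5, 2, 2)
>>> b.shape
(2, 17)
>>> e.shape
(2, 17)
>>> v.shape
(17, 17)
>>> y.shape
()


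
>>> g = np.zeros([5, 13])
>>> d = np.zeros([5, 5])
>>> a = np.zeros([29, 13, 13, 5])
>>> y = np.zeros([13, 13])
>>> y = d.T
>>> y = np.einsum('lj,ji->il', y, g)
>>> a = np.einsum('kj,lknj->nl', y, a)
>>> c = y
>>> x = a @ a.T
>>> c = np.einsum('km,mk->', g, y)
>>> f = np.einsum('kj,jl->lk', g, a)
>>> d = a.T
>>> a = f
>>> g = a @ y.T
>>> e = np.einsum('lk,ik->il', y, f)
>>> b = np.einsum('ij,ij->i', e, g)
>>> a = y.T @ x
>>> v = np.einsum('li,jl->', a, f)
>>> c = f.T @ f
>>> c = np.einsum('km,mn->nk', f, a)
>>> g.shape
(29, 13)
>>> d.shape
(29, 13)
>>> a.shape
(5, 13)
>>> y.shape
(13, 5)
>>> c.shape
(13, 29)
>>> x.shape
(13, 13)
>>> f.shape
(29, 5)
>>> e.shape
(29, 13)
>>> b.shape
(29,)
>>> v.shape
()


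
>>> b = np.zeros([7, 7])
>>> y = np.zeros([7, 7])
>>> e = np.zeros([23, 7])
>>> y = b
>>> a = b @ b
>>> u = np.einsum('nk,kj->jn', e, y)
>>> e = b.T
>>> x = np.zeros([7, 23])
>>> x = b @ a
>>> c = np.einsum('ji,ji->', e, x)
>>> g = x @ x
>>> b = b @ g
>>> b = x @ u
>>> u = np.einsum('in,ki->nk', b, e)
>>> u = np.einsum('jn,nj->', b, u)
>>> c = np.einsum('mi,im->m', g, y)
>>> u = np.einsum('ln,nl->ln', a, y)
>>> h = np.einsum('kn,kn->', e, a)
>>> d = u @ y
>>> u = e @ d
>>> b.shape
(7, 23)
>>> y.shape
(7, 7)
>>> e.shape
(7, 7)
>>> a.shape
(7, 7)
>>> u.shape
(7, 7)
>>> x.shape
(7, 7)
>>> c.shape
(7,)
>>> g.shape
(7, 7)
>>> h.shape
()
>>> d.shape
(7, 7)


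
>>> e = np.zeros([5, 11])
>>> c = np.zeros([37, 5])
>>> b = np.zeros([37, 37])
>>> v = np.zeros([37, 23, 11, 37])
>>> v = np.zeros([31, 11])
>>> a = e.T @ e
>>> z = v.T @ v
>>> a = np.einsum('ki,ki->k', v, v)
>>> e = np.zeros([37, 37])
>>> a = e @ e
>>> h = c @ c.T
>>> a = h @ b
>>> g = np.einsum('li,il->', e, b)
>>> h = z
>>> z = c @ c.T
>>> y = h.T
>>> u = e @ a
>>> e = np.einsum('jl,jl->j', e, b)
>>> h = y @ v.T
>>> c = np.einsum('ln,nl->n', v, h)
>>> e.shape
(37,)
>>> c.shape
(11,)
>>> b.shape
(37, 37)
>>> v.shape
(31, 11)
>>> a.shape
(37, 37)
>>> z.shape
(37, 37)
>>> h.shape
(11, 31)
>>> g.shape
()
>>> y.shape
(11, 11)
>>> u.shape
(37, 37)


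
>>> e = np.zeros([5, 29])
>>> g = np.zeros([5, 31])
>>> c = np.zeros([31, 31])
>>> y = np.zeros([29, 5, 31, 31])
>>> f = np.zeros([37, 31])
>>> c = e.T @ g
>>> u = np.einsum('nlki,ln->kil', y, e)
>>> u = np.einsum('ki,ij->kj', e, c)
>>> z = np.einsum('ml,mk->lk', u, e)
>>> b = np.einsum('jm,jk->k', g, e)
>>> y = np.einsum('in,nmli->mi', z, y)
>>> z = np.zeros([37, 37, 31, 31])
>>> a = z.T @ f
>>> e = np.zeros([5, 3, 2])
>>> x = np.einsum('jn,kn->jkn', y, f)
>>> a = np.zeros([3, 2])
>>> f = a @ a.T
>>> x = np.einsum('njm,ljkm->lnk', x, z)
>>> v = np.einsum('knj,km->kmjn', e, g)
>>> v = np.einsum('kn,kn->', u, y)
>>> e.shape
(5, 3, 2)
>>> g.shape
(5, 31)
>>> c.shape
(29, 31)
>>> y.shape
(5, 31)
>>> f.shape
(3, 3)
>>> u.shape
(5, 31)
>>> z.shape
(37, 37, 31, 31)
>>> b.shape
(29,)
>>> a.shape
(3, 2)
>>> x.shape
(37, 5, 31)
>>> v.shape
()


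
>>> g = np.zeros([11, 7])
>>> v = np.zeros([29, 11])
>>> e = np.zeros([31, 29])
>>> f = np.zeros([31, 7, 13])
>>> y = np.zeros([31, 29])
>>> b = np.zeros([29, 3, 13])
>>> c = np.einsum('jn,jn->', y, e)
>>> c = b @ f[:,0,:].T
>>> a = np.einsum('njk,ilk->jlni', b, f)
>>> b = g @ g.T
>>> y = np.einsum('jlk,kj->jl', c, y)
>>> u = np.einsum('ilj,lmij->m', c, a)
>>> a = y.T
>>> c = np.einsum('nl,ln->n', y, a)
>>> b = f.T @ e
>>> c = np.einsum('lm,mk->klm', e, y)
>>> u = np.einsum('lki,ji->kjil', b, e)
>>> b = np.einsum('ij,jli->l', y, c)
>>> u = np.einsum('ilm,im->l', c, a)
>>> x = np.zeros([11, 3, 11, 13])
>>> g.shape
(11, 7)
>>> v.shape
(29, 11)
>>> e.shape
(31, 29)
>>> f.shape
(31, 7, 13)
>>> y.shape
(29, 3)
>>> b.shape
(31,)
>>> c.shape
(3, 31, 29)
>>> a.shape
(3, 29)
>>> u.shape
(31,)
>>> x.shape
(11, 3, 11, 13)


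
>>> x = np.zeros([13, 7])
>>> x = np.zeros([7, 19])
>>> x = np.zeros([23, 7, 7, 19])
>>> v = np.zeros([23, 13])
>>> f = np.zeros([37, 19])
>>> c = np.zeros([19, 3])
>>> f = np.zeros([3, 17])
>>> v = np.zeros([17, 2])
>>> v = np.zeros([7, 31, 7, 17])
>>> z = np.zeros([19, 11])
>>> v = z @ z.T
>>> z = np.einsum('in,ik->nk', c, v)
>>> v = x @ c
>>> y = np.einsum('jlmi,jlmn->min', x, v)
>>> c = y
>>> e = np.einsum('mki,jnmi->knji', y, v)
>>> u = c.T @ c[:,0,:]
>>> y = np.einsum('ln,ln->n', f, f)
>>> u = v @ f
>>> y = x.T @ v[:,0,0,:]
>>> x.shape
(23, 7, 7, 19)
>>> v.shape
(23, 7, 7, 3)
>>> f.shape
(3, 17)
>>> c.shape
(7, 19, 3)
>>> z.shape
(3, 19)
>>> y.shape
(19, 7, 7, 3)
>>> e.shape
(19, 7, 23, 3)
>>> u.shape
(23, 7, 7, 17)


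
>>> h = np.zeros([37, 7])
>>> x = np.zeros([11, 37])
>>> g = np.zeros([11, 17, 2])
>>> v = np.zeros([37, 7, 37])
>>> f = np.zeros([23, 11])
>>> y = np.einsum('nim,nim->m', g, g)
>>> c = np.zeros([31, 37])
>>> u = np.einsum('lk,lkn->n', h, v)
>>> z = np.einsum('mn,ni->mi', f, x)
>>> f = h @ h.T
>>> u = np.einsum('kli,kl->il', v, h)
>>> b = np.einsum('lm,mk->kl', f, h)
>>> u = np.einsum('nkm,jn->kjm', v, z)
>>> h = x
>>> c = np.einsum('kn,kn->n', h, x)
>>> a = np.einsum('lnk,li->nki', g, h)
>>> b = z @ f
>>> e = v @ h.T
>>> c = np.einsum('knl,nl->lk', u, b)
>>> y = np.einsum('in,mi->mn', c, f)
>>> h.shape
(11, 37)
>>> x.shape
(11, 37)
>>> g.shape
(11, 17, 2)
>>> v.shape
(37, 7, 37)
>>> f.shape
(37, 37)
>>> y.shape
(37, 7)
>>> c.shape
(37, 7)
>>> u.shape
(7, 23, 37)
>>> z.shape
(23, 37)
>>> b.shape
(23, 37)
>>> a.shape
(17, 2, 37)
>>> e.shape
(37, 7, 11)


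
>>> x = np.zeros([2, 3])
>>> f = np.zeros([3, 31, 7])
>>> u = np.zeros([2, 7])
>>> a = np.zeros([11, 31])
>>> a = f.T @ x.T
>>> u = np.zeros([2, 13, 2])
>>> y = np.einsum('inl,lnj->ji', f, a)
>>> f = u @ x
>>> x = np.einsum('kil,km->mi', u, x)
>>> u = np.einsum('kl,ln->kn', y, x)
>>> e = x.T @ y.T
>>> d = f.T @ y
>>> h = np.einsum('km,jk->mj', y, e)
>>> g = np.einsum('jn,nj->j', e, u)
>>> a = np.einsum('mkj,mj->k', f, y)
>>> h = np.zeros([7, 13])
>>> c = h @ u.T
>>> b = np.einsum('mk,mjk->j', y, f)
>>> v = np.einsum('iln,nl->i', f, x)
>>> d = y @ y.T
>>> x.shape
(3, 13)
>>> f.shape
(2, 13, 3)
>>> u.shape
(2, 13)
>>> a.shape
(13,)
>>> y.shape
(2, 3)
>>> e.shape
(13, 2)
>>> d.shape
(2, 2)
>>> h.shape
(7, 13)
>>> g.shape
(13,)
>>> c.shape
(7, 2)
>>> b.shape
(13,)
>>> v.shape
(2,)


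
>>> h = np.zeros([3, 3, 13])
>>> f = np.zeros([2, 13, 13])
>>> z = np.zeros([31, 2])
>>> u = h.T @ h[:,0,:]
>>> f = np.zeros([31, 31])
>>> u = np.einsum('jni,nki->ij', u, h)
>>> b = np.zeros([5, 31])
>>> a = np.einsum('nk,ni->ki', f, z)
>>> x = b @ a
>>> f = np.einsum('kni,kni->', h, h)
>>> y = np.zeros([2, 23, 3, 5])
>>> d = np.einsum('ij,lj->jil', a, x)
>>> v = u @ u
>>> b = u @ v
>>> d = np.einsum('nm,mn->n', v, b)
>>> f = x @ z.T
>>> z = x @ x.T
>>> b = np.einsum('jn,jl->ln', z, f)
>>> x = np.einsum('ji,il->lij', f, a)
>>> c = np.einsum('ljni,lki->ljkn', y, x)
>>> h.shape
(3, 3, 13)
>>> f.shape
(5, 31)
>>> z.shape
(5, 5)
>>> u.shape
(13, 13)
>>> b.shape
(31, 5)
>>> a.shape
(31, 2)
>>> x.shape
(2, 31, 5)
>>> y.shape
(2, 23, 3, 5)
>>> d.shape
(13,)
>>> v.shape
(13, 13)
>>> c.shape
(2, 23, 31, 3)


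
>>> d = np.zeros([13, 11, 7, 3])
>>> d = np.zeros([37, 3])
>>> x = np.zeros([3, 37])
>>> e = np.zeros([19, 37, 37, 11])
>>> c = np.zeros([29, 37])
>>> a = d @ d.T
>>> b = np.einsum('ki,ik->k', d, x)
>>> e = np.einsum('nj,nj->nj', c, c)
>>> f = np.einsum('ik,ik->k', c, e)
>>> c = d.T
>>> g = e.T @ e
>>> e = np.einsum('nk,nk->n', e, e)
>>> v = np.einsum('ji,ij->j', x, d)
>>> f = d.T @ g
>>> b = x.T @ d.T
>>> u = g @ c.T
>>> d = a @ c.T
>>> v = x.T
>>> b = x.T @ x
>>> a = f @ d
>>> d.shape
(37, 3)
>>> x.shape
(3, 37)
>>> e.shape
(29,)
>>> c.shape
(3, 37)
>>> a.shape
(3, 3)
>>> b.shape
(37, 37)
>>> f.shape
(3, 37)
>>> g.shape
(37, 37)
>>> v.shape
(37, 3)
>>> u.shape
(37, 3)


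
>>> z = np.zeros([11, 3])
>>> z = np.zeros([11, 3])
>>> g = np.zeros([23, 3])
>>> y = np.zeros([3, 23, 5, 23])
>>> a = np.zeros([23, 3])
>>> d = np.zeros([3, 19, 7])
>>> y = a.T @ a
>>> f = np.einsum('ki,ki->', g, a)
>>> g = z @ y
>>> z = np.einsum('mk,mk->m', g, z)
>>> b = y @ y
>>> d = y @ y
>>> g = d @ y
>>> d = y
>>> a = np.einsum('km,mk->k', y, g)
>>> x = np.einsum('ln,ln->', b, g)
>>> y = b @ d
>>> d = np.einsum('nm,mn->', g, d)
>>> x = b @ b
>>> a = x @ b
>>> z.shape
(11,)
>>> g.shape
(3, 3)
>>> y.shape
(3, 3)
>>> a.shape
(3, 3)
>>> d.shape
()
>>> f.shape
()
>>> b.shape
(3, 3)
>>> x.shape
(3, 3)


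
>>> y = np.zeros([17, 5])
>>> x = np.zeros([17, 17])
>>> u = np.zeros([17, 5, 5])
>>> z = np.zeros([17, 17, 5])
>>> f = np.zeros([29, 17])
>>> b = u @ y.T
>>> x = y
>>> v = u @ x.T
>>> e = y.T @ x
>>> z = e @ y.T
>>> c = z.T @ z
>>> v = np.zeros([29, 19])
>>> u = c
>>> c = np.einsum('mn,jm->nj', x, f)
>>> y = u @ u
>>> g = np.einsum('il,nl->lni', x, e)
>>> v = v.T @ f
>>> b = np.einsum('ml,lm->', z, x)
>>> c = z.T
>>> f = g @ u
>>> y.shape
(17, 17)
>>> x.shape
(17, 5)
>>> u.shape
(17, 17)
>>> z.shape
(5, 17)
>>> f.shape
(5, 5, 17)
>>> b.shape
()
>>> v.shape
(19, 17)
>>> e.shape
(5, 5)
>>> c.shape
(17, 5)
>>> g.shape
(5, 5, 17)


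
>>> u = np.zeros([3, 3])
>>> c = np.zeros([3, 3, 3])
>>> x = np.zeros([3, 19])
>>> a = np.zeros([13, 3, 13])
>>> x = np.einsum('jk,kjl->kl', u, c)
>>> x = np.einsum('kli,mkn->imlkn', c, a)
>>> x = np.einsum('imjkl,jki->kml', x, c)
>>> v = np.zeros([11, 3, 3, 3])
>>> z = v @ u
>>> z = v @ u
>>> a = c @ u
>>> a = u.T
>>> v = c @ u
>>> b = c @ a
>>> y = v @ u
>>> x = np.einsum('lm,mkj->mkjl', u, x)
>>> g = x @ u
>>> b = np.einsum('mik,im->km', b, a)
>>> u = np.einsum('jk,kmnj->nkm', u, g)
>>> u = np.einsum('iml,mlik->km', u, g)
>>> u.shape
(3, 3)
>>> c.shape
(3, 3, 3)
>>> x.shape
(3, 13, 13, 3)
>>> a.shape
(3, 3)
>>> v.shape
(3, 3, 3)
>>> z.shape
(11, 3, 3, 3)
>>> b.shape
(3, 3)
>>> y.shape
(3, 3, 3)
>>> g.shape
(3, 13, 13, 3)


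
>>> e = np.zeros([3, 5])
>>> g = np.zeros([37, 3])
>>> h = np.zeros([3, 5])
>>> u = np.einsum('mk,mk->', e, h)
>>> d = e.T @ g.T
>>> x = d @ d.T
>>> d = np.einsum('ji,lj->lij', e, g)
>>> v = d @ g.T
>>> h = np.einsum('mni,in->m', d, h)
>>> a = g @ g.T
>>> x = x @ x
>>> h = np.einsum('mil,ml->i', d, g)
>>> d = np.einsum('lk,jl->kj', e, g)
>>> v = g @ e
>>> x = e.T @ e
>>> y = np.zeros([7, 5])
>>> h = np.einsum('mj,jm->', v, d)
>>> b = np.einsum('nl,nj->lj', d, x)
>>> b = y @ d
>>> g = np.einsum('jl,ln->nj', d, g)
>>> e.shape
(3, 5)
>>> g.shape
(3, 5)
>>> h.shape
()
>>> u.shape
()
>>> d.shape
(5, 37)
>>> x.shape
(5, 5)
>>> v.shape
(37, 5)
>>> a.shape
(37, 37)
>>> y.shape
(7, 5)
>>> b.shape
(7, 37)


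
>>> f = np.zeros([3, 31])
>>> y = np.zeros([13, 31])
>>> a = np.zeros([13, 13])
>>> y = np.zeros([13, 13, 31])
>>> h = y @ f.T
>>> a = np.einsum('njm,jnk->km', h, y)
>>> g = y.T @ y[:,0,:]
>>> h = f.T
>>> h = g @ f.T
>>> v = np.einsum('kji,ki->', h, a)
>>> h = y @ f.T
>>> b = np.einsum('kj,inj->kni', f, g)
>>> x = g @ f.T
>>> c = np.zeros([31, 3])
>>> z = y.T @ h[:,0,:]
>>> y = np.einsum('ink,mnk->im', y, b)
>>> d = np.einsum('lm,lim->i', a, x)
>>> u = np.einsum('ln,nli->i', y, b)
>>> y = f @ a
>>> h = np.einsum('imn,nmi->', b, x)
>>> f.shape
(3, 31)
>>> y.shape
(3, 3)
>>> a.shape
(31, 3)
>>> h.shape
()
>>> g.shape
(31, 13, 31)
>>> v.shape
()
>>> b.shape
(3, 13, 31)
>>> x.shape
(31, 13, 3)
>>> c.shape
(31, 3)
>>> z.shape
(31, 13, 3)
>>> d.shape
(13,)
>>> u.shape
(31,)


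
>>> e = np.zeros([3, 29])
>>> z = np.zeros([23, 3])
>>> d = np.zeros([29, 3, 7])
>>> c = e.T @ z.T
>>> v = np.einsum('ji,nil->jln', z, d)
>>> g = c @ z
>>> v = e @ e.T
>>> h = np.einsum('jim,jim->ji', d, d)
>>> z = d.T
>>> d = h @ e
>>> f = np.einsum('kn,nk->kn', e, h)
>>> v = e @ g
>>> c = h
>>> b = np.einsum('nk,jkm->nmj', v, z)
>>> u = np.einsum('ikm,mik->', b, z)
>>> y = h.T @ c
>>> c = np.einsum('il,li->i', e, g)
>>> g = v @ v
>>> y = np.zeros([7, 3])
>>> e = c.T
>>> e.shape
(3,)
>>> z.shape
(7, 3, 29)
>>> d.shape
(29, 29)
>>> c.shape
(3,)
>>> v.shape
(3, 3)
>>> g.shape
(3, 3)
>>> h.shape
(29, 3)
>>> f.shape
(3, 29)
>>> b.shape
(3, 29, 7)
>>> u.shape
()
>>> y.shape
(7, 3)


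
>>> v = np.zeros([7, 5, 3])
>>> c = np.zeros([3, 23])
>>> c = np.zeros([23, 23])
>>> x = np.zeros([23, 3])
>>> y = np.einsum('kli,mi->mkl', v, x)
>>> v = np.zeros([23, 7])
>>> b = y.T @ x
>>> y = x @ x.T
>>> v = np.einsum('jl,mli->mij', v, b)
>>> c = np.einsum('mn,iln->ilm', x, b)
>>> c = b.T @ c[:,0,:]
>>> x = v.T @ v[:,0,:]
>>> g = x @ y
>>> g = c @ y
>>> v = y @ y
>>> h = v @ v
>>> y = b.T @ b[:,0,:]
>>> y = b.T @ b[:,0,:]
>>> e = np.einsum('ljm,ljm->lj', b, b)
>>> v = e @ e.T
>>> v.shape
(5, 5)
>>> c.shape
(3, 7, 23)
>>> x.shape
(23, 3, 23)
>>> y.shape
(3, 7, 3)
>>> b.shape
(5, 7, 3)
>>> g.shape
(3, 7, 23)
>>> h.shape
(23, 23)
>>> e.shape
(5, 7)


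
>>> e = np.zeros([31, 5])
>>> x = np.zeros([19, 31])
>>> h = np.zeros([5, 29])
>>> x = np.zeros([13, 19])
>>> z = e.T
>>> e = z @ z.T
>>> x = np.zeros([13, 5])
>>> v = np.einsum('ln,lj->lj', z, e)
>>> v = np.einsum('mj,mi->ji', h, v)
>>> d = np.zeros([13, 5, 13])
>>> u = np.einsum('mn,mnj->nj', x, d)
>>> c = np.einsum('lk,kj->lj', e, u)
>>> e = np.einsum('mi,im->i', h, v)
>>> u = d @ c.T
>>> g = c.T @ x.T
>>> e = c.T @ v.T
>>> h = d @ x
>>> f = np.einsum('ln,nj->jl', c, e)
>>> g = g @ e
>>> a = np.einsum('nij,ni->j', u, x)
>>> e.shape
(13, 29)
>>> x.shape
(13, 5)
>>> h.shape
(13, 5, 5)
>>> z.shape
(5, 31)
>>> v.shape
(29, 5)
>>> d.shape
(13, 5, 13)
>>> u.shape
(13, 5, 5)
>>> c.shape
(5, 13)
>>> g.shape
(13, 29)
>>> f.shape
(29, 5)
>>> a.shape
(5,)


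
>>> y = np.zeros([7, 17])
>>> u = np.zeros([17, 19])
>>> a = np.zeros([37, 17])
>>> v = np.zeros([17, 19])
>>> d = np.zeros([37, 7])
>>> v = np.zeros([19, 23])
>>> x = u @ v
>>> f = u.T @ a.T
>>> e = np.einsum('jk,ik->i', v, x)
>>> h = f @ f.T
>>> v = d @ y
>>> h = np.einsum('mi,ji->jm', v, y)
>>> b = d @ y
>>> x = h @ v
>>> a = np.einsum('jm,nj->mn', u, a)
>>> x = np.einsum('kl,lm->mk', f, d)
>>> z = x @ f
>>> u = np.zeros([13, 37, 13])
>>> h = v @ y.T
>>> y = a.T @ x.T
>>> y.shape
(37, 7)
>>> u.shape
(13, 37, 13)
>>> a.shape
(19, 37)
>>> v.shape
(37, 17)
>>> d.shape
(37, 7)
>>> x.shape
(7, 19)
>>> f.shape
(19, 37)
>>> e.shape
(17,)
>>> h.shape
(37, 7)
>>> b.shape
(37, 17)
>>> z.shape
(7, 37)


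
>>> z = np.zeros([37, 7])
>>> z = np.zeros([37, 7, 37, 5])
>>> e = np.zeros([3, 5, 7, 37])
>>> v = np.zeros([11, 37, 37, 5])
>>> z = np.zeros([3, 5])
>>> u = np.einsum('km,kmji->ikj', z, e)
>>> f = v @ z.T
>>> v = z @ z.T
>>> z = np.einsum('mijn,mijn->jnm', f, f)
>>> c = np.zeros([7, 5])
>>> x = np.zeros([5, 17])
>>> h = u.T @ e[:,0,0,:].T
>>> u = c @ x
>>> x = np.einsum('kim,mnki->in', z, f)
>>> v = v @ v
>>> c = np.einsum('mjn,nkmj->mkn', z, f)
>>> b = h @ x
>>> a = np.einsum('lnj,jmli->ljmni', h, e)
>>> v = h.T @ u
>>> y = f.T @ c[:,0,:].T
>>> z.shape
(37, 3, 11)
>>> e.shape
(3, 5, 7, 37)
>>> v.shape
(3, 3, 17)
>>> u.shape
(7, 17)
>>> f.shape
(11, 37, 37, 3)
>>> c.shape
(37, 37, 11)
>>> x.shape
(3, 37)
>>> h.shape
(7, 3, 3)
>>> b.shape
(7, 3, 37)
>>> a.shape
(7, 3, 5, 3, 37)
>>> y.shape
(3, 37, 37, 37)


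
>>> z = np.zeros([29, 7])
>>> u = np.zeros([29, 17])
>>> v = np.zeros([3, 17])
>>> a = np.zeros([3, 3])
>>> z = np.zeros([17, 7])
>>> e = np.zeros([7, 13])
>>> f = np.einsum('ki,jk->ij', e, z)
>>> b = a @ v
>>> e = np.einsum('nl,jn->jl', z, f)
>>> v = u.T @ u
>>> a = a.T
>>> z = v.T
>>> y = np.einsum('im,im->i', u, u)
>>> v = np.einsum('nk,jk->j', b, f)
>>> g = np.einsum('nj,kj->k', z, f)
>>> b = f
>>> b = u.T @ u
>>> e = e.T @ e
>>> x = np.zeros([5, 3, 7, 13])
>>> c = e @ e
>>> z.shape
(17, 17)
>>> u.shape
(29, 17)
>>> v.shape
(13,)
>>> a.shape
(3, 3)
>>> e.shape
(7, 7)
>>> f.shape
(13, 17)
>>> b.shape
(17, 17)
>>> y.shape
(29,)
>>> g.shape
(13,)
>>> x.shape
(5, 3, 7, 13)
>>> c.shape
(7, 7)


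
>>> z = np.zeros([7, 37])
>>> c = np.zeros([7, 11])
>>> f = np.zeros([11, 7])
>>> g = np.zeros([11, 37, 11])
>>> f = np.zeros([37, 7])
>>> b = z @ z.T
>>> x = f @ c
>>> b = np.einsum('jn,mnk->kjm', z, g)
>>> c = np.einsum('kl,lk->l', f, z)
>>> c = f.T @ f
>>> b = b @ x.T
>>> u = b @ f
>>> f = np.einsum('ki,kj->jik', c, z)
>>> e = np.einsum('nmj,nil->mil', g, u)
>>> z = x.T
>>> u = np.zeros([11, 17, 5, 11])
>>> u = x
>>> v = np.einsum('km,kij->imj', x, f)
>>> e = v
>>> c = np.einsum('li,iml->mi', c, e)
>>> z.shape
(11, 37)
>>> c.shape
(11, 7)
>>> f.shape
(37, 7, 7)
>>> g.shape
(11, 37, 11)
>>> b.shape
(11, 7, 37)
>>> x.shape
(37, 11)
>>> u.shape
(37, 11)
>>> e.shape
(7, 11, 7)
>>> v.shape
(7, 11, 7)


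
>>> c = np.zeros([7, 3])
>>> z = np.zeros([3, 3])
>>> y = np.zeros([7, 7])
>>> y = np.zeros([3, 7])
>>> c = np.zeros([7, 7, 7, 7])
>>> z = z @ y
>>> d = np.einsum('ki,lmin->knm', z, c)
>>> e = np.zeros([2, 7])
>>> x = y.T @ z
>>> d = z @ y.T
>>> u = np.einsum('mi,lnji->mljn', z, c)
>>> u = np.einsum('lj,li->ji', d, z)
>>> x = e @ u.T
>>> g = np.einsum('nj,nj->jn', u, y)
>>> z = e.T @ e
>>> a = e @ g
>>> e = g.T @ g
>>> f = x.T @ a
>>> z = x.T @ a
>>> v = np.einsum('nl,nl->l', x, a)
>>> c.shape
(7, 7, 7, 7)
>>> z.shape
(3, 3)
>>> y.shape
(3, 7)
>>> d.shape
(3, 3)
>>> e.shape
(3, 3)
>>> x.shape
(2, 3)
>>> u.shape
(3, 7)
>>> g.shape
(7, 3)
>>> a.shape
(2, 3)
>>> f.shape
(3, 3)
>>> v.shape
(3,)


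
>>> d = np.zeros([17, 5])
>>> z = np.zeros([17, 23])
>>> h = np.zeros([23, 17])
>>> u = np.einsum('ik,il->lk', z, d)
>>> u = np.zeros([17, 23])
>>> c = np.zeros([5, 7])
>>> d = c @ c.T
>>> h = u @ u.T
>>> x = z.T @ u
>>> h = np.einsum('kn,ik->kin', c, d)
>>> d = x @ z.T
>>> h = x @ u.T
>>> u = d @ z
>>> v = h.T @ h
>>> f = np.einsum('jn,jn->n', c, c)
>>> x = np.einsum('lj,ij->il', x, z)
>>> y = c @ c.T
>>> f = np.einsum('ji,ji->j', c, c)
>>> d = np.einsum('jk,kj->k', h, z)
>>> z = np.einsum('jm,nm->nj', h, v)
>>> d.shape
(17,)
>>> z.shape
(17, 23)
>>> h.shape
(23, 17)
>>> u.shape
(23, 23)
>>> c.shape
(5, 7)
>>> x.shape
(17, 23)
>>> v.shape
(17, 17)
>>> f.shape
(5,)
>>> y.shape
(5, 5)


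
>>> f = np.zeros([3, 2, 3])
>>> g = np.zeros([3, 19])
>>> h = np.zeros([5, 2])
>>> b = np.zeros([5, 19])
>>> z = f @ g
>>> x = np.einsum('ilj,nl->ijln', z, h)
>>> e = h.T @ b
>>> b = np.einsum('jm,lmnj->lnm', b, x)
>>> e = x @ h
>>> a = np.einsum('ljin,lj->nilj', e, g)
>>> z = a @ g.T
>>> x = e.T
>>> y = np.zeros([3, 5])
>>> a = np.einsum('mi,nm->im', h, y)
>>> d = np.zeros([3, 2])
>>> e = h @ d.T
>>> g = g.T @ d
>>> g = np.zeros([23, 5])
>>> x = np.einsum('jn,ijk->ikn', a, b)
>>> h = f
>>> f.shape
(3, 2, 3)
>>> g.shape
(23, 5)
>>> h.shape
(3, 2, 3)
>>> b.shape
(3, 2, 19)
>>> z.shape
(2, 2, 3, 3)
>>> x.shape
(3, 19, 5)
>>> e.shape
(5, 3)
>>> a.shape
(2, 5)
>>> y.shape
(3, 5)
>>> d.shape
(3, 2)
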